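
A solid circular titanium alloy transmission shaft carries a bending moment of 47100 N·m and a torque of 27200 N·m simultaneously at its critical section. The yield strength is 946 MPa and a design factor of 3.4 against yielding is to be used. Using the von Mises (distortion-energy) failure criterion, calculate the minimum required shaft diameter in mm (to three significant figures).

d = 124 mm

σ_allow = σ_y/n = 946/3.4 = 278.2 MPa.
For a solid shaft σ_b = 32M/(πd³) and τ = 16T/(πd³), so the von Mises stress is σ' = (16/πd³)·√(4M²+3T²).
√(4M²+3T²) = √(4×(4.710×10^7)² + 3×(2.720×10^7)²) = 1.053×10^8 N·mm.
d³ = 16×1.053×10^8/(π×278.2) = 1.928×10^6 mm³.
d = 124.5 mm.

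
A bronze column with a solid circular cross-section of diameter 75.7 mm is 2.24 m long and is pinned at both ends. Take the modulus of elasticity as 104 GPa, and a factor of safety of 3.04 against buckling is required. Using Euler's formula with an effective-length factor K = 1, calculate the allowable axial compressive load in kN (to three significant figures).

P_allow = 108 kN

I = πd⁴/64 = π×75.7⁴/64 = 1.612×10^6 mm⁴.
Effective length L_e = KL = 1×2.24 m = 2240 mm.
Euler critical load P_cr = π²EI/L_e² = π²×104000×1.612×10^6/2240² = 329800 N.
P_allow = P_cr/n = 329800/3.04 = 108500 N.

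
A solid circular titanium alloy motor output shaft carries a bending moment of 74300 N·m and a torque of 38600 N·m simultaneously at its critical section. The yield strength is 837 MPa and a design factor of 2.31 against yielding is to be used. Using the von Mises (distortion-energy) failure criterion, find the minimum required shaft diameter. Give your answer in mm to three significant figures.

d = 132 mm

σ_allow = σ_y/n = 837/2.31 = 362.3 MPa.
For a solid shaft σ_b = 32M/(πd³) and τ = 16T/(πd³), so the von Mises stress is σ' = (16/πd³)·√(4M²+3T²).
√(4M²+3T²) = √(4×(7.430×10^7)² + 3×(3.860×10^7)²) = 1.629×10^8 N·mm.
d³ = 16×1.629×10^8/(π×362.3) = 2.290×10^6 mm³.
d = 131.8 mm.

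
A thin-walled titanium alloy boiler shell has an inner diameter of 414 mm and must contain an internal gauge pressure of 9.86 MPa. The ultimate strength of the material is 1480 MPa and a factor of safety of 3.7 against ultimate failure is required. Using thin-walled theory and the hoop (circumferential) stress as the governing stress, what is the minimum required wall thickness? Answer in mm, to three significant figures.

t = 5.10 mm

σ_allow = 1480/3.7 = 400.0 MPa.
Hoop stress σ_h = pD/(2t), so t = pD/(2σ_allow) = 9.86×414/(2×400.0) = 5.103 mm.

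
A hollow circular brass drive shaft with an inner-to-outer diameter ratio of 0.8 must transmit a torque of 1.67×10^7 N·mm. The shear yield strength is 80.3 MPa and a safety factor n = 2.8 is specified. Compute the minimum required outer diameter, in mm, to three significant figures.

τ_allow = 80.3/2.8 = 28.68 MPa.
For a hollow shaft τ = 16T/[πd_o³(1−k⁴)] with k = 0.8, so 1−k⁴ = 0.5904.
d_o³ = 16T/[π τ_allow (1−k⁴)] = 16×1.6700×10^7/(π×28.68×0.5904) = 5.023×10^6 mm³.
d_o = 171.3 mm.

d_o = 171 mm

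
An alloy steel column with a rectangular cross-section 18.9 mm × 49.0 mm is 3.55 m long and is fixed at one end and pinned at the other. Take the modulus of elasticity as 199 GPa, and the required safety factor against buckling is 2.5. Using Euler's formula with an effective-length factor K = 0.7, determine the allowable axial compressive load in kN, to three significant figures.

Buckling occurs about the weak axis: I_min = h·b³/12 = 49.0×18.9³/12 = 27570 mm⁴ (b = 18.9 mm is the smaller dimension).
Effective length L_e = KL = 0.7×3.55 m = 2485 mm.
Euler critical load P_cr = π²EI/L_e² = π²×199000×27570/2485² = 8768 N.
P_allow = P_cr/n = 8768/2.5 = 3507 N.

P_allow = 3.51 kN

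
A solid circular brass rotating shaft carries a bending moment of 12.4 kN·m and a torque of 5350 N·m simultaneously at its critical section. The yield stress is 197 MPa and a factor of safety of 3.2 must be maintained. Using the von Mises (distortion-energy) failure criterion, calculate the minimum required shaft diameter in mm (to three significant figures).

σ_allow = σ_y/n = 197/3.2 = 61.56 MPa.
For a solid shaft σ_b = 32M/(πd³) and τ = 16T/(πd³), so the von Mises stress is σ' = (16/πd³)·√(4M²+3T²).
√(4M²+3T²) = √(4×(1.240×10^7)² + 3×(5.350×10^6)²) = 2.647×10^7 N·mm.
d³ = 16×2.647×10^7/(π×61.56) = 2.190×10^6 mm³.
d = 129.9 mm.

d = 130 mm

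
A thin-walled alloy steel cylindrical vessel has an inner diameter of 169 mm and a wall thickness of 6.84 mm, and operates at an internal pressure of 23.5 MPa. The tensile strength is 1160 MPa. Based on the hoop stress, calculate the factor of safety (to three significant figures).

σ_h = pD/(2t) = 23.5×169/(2×6.84) = 290.3 MPa.
n = 1160/290.3 = 3.996.

n = 4.00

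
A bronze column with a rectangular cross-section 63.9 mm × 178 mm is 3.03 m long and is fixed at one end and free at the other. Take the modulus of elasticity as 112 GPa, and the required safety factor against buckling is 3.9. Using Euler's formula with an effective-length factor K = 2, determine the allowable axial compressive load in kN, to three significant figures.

P_allow = 29.9 kN

Buckling occurs about the weak axis: I_min = h·b³/12 = 178×63.9³/12 = 3.870×10^6 mm⁴ (b = 63.9 mm is the smaller dimension).
Effective length L_e = KL = 2×3.03 m = 6060 mm.
Euler critical load P_cr = π²EI/L_e² = π²×112000×3.870×10^6/6060² = 116500 N.
P_allow = P_cr/n = 116500/3.9 = 29870 N.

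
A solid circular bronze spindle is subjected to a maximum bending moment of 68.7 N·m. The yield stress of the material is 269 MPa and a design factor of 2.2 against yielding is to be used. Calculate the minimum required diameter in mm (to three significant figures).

d = 17.9 mm

σ_allow = 269/2.2 = 122.3 MPa.
For a solid circular section σ = 32M/(πd³), so d³ = 32M/(π σ_allow) = 32×68700/(π×122.3) = 5723 mm³.
d = 17.89 mm.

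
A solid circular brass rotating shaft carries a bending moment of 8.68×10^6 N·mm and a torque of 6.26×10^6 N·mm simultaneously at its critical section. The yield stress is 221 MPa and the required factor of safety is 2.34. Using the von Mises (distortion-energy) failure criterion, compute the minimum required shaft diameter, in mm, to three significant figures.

σ_allow = σ_y/n = 221/2.34 = 94.44 MPa.
For a solid shaft σ_b = 32M/(πd³) and τ = 16T/(πd³), so the von Mises stress is σ' = (16/πd³)·√(4M²+3T²).
√(4M²+3T²) = √(4×(8.680×10^6)² + 3×(6.260×10^6)²) = 2.047×10^7 N·mm.
d³ = 16×2.047×10^7/(π×94.44) = 1.104×10^6 mm³.
d = 103.3 mm.

d = 103 mm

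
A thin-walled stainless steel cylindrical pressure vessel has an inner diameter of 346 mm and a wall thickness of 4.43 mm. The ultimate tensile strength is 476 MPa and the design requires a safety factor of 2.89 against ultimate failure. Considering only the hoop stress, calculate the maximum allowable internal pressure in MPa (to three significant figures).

p_allow = 4.22 MPa

σ_allow = 476/2.89 = 164.7 MPa.
σ_h = pD/(2t) → p_allow = 2σ_allow t/D = 2×164.7×4.43/346 = 4.218 MPa.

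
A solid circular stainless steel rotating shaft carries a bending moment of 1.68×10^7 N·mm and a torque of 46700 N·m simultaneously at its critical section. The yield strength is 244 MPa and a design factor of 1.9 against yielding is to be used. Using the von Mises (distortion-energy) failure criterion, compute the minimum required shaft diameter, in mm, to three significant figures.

d = 151 mm

σ_allow = σ_y/n = 244/1.9 = 128.4 MPa.
For a solid shaft σ_b = 32M/(πd³) and τ = 16T/(πd³), so the von Mises stress is σ' = (16/πd³)·√(4M²+3T²).
√(4M²+3T²) = √(4×(1.680×10^7)² + 3×(4.670×10^7)²) = 8.759×10^7 N·mm.
d³ = 16×8.759×10^7/(π×128.4) = 3.474×10^6 mm³.
d = 151.4 mm.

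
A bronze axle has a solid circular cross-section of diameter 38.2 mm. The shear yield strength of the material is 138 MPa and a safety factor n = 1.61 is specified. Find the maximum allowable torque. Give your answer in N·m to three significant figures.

τ_allow = 138/1.61 = 85.71 MPa.
For a solid shaft T_allow = τ_allow·πd³/16; πd³/16 = π×38.2³/16 = 10950 mm³.
T_allow = 85.71×10950 = 938200 N·mm = 938.2 N·m.

T_allow = 938 N·m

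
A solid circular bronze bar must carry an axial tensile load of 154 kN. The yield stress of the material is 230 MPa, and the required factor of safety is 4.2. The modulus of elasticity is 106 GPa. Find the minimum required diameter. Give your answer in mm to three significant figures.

Allowable stress σ_allow = 230/4.2 = 54.76 MPa.
Required area A = F/σ_allow = 154000/54.76 = 2812 mm².
A = πd²/4 → d = √(4A/π) = 59.84 mm.

d = 59.8 mm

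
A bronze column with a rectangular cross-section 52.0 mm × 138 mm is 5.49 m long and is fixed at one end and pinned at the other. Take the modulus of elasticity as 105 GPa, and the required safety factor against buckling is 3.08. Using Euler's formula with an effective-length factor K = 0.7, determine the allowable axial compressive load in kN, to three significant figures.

P_allow = 36.8 kN

Buckling occurs about the weak axis: I_min = h·b³/12 = 138×52.0³/12 = 1.617×10^6 mm⁴ (b = 52.0 mm is the smaller dimension).
Effective length L_e = KL = 0.7×5.49 m = 3843 mm.
Euler critical load P_cr = π²EI/L_e² = π²×105000×1.617×10^6/3843² = 113500 N.
P_allow = P_cr/n = 113500/3.08 = 36840 N.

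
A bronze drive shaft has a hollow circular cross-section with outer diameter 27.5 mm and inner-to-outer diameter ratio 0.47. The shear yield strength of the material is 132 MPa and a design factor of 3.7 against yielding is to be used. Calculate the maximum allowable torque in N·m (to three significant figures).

τ_allow = 132/3.7 = 35.68 MPa.
For a hollow shaft T_allow = τ_allow·πd_o³(1−k⁴)/16 with 1−k⁴ = 0.9512, so πd_o³(1−k⁴)/16 = 3884 mm³.
T_allow = 35.68×3884 = 138600 N·mm = 138.6 N·m.

T_allow = 139 N·m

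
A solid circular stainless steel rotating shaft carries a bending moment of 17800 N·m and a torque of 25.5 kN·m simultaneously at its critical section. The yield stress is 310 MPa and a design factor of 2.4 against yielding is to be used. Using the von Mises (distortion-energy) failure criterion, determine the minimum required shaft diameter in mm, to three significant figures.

σ_allow = σ_y/n = 310/2.4 = 129.2 MPa.
For a solid shaft σ_b = 32M/(πd³) and τ = 16T/(πd³), so the von Mises stress is σ' = (16/πd³)·√(4M²+3T²).
√(4M²+3T²) = √(4×(1.780×10^7)² + 3×(2.550×10^7)²) = 5.673×10^7 N·mm.
d³ = 16×5.673×10^7/(π×129.2) = 2.237×10^6 mm³.
d = 130.8 mm.

d = 131 mm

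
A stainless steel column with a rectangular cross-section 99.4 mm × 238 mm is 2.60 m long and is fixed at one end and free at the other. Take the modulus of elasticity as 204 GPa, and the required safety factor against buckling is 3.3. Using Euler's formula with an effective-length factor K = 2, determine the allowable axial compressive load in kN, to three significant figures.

Buckling occurs about the weak axis: I_min = h·b³/12 = 238×99.4³/12 = 1.948×10^7 mm⁴ (b = 99.4 mm is the smaller dimension).
Effective length L_e = KL = 2×2.60 m = 5200 mm.
Euler critical load P_cr = π²EI/L_e² = π²×204000×1.948×10^7/5200² = 1.450×10^6 N.
P_allow = P_cr/n = 1.450×10^6/3.3 = 439500 N.

P_allow = 440 kN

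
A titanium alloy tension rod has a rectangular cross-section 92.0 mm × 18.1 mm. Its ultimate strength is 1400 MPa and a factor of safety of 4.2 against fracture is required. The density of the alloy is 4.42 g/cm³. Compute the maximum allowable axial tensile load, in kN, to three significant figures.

σ_allow = 1400/4.2 = 333.3 MPa.
A = 92.0×18.1 = 1665 mm².
F_allow = σ_allow × A = 333.3×1665 = 555100 N.

F_allow = 555 kN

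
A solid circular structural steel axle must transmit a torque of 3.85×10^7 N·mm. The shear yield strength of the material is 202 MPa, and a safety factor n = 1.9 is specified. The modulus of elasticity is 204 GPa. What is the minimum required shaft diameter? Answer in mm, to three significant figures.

d = 123 mm

Allowable shear stress τ_allow = 202/1.9 = 106.3 MPa.
For a solid shaft τ = 16T/(πd³), so d³ = 16T/(π τ_allow) = 16×3.8500×10^7/(π×106.3) = 1.844×10^6 mm³.
d = (1.844×10^6)^(1/3) = 122.6 mm.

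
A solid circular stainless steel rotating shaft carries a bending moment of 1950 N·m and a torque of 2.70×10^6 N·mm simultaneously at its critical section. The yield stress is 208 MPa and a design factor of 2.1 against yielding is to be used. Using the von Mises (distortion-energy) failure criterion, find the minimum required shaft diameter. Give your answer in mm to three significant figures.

d = 67.9 mm

σ_allow = σ_y/n = 208/2.1 = 99.05 MPa.
For a solid shaft σ_b = 32M/(πd³) and τ = 16T/(πd³), so the von Mises stress is σ' = (16/πd³)·√(4M²+3T²).
√(4M²+3T²) = √(4×(1.950×10^6)² + 3×(2.700×10^6)²) = 6.089×10^6 N·mm.
d³ = 16×6.089×10^6/(π×99.05) = 313100 mm³.
d = 67.90 mm.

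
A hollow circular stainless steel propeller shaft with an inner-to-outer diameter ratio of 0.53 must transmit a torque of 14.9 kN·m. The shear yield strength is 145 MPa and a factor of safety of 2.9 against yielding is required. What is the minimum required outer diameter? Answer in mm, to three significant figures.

d_o = 118 mm

τ_allow = 145/2.9 = 50.00 MPa.
For a hollow shaft τ = 16T/[πd_o³(1−k⁴)] with k = 0.53, so 1−k⁴ = 0.9211.
d_o³ = 16T/[π τ_allow (1−k⁴)] = 16×1.4900×10^7/(π×50.00×0.9211) = 1.648×10^6 mm³.
d_o = 118.1 mm.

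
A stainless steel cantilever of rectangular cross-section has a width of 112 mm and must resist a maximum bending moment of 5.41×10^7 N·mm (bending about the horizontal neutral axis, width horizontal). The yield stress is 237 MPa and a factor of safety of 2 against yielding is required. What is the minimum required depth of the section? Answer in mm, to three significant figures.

h = 156 mm

σ_allow = 237/2 = 118.5 MPa.
For a rectangular section σ = 6M/(bh²), so h² = 6M/(b σ_allow) = 6×5.4100×10^7/(112×118.5) = 24460 mm².
h = 156.4 mm.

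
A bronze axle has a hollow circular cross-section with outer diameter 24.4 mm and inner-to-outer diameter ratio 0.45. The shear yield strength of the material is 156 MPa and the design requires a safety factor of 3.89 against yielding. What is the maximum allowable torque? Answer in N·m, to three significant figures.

T_allow = 110 N·m

τ_allow = 156/3.89 = 40.10 MPa.
For a hollow shaft T_allow = τ_allow·πd_o³(1−k⁴)/16 with 1−k⁴ = 0.9590, so πd_o³(1−k⁴)/16 = 2735 mm³.
T_allow = 40.10×2735 = 109700 N·mm = 109.7 N·m.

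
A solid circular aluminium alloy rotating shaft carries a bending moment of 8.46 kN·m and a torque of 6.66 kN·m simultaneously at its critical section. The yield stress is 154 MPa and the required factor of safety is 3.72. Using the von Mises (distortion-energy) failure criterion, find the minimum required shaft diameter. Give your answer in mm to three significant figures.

d = 136 mm

σ_allow = σ_y/n = 154/3.72 = 41.40 MPa.
For a solid shaft σ_b = 32M/(πd³) and τ = 16T/(πd³), so the von Mises stress is σ' = (16/πd³)·√(4M²+3T²).
√(4M²+3T²) = √(4×(8.460×10^6)² + 3×(6.660×10^6)²) = 2.048×10^7 N·mm.
d³ = 16×2.048×10^7/(π×41.40) = 2.519×10^6 mm³.
d = 136.1 mm.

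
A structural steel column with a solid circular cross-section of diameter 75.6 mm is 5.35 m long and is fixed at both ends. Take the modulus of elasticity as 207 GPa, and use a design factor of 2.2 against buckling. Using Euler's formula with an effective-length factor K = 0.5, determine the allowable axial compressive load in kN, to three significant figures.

I = πd⁴/64 = π×75.6⁴/64 = 1.603×10^6 mm⁴.
Effective length L_e = KL = 0.5×5.35 m = 2675 mm.
Euler critical load P_cr = π²EI/L_e² = π²×207000×1.603×10^6/2675² = 457800 N.
P_allow = P_cr/n = 457800/2.2 = 208100 N.

P_allow = 208 kN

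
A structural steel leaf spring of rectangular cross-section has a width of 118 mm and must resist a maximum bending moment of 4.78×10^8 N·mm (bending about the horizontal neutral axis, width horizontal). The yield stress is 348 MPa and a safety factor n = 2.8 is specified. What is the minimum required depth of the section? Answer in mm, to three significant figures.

h = 442 mm

σ_allow = 348/2.8 = 124.3 MPa.
For a rectangular section σ = 6M/(bh²), so h² = 6M/(b σ_allow) = 6×4.7800×10^8/(118×124.3) = 195600 mm².
h = 442.2 mm.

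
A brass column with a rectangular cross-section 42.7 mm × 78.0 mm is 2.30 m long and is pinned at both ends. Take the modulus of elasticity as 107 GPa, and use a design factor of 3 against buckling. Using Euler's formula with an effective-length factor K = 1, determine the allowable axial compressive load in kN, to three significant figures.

Buckling occurs about the weak axis: I_min = h·b³/12 = 78.0×42.7³/12 = 506100 mm⁴ (b = 42.7 mm is the smaller dimension).
Effective length L_e = KL = 1×2.30 m = 2300 mm.
Euler critical load P_cr = π²EI/L_e² = π²×107000×506100/2300² = 101000 N.
P_allow = P_cr/n = 101000/3 = 33670 N.

P_allow = 33.7 kN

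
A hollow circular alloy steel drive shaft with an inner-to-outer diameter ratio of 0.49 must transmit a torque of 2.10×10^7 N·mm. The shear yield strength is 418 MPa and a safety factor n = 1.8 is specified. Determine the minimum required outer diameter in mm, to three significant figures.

d_o = 78.8 mm

τ_allow = 418/1.8 = 232.2 MPa.
For a hollow shaft τ = 16T/[πd_o³(1−k⁴)] with k = 0.49, so 1−k⁴ = 0.9424.
d_o³ = 16T/[π τ_allow (1−k⁴)] = 16×2.1000×10^7/(π×232.2×0.9424) = 488700 mm³.
d_o = 78.77 mm.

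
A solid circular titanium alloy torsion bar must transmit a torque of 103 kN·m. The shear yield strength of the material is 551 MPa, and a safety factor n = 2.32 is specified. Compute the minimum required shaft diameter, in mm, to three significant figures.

Allowable shear stress τ_allow = 551/2.32 = 237.5 MPa.
For a solid shaft τ = 16T/(πd³), so d³ = 16T/(π τ_allow) = 16×1.0300×10^8/(π×237.5) = 2.209×10^6 mm³.
d = (2.209×10^6)^(1/3) = 130.2 mm.

d = 130 mm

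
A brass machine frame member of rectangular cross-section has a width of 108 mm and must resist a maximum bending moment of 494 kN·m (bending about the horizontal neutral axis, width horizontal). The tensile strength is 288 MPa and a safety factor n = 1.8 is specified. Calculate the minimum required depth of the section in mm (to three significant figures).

σ_allow = 288/1.8 = 160.0 MPa.
For a rectangular section σ = 6M/(bh²), so h² = 6M/(b σ_allow) = 6×4.9400×10^8/(108×160.0) = 171500 mm².
h = 414.2 mm.

h = 414 mm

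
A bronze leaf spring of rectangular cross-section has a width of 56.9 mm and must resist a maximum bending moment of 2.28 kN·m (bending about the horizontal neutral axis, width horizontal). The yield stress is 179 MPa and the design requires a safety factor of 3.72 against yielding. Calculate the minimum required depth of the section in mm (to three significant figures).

σ_allow = 179/3.72 = 48.12 MPa.
For a rectangular section σ = 6M/(bh²), so h² = 6M/(b σ_allow) = 6×2280000/(56.9×48.12) = 4996 mm².
h = 70.69 mm.

h = 70.7 mm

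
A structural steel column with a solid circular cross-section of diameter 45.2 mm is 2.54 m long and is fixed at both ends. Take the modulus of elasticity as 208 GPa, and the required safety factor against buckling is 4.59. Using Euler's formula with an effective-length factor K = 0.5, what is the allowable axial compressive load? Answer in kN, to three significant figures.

I = πd⁴/64 = π×45.2⁴/64 = 204900 mm⁴.
Effective length L_e = KL = 0.5×2.54 m = 1270 mm.
Euler critical load P_cr = π²EI/L_e² = π²×208000×204900/1270² = 260800 N.
P_allow = P_cr/n = 260800/4.59 = 56820 N.

P_allow = 56.8 kN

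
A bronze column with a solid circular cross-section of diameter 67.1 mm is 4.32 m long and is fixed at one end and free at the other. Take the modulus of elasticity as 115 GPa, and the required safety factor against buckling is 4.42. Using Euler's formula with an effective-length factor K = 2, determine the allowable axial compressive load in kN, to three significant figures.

I = πd⁴/64 = π×67.1⁴/64 = 995100 mm⁴.
Effective length L_e = KL = 2×4.32 m = 8640 mm.
Euler critical load P_cr = π²EI/L_e² = π²×115000×995100/8640² = 15130 N.
P_allow = P_cr/n = 15130/4.42 = 3423 N.

P_allow = 3.42 kN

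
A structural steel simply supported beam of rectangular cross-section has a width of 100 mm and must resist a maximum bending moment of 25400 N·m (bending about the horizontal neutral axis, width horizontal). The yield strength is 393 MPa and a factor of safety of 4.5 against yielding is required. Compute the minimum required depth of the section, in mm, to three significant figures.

h = 132 mm

σ_allow = 393/4.5 = 87.33 MPa.
For a rectangular section σ = 6M/(bh²), so h² = 6M/(b σ_allow) = 6×2.5400×10^7/(100×87.33) = 17450 mm².
h = 132.1 mm.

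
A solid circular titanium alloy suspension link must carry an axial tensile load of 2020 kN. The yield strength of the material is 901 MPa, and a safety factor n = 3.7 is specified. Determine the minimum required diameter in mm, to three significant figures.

Allowable stress σ_allow = 901/3.7 = 243.5 MPa.
Required area A = F/σ_allow = 2020000/243.5 = 8295 mm².
A = πd²/4 → d = √(4A/π) = 102.8 mm.

d = 103 mm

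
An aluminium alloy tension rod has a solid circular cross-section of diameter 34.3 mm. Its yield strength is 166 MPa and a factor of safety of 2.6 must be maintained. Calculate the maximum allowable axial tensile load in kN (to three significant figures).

F_allow = 59.0 kN

σ_allow = 166/2.6 = 63.85 MPa.
A = πd²/4 = π×34.3²/4 = 924.0 mm².
F_allow = σ_allow × A = 63.85×924.0 = 58990 N.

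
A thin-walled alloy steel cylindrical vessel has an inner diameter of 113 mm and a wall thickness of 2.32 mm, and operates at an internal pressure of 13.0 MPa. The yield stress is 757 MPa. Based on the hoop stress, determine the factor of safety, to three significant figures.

σ_h = pD/(2t) = 13.0×113/(2×2.32) = 316.6 MPa.
n = 757/316.6 = 2.391.

n = 2.39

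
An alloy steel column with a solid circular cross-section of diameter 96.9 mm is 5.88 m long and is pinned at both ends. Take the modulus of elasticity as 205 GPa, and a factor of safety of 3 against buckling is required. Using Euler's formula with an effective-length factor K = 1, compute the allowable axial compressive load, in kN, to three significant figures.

P_allow = 84.4 kN

I = πd⁴/64 = π×96.9⁴/64 = 4.328×10^6 mm⁴.
Effective length L_e = KL = 1×5.88 m = 5880 mm.
Euler critical load P_cr = π²EI/L_e² = π²×205000×4.328×10^6/5880² = 253300 N.
P_allow = P_cr/n = 253300/3 = 84420 N.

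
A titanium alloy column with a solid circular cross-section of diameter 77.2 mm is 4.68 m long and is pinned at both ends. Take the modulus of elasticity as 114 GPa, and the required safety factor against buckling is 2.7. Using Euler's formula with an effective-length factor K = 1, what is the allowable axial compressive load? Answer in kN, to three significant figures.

P_allow = 33.2 kN

I = πd⁴/64 = π×77.2⁴/64 = 1.744×10^6 mm⁴.
Effective length L_e = KL = 1×4.68 m = 4680 mm.
Euler critical load P_cr = π²EI/L_e² = π²×114000×1.744×10^6/4680² = 89570 N.
P_allow = P_cr/n = 89570/2.7 = 33170 N.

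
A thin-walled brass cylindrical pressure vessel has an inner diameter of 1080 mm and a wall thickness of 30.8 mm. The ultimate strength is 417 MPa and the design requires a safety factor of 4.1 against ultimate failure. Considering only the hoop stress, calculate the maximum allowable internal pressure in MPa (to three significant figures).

σ_allow = 417/4.1 = 101.7 MPa.
σ_h = pD/(2t) → p_allow = 2σ_allow t/D = 2×101.7×30.8/1080 = 5.801 MPa.

p_allow = 5.80 MPa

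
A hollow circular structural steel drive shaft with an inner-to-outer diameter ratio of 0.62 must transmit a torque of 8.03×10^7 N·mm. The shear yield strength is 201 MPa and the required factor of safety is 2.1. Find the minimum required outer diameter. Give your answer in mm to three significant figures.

d_o = 171 mm

τ_allow = 201/2.1 = 95.71 MPa.
For a hollow shaft τ = 16T/[πd_o³(1−k⁴)] with k = 0.62, so 1−k⁴ = 0.8522.
d_o³ = 16T/[π τ_allow (1−k⁴)] = 16×8.0300×10^7/(π×95.71×0.8522) = 5.014×10^6 mm³.
d_o = 171.2 mm.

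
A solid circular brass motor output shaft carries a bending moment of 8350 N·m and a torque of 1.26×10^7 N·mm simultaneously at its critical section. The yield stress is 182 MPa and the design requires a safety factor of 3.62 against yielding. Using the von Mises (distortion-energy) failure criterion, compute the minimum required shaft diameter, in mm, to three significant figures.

σ_allow = σ_y/n = 182/3.62 = 50.28 MPa.
For a solid shaft σ_b = 32M/(πd³) and τ = 16T/(πd³), so the von Mises stress is σ' = (16/πd³)·√(4M²+3T²).
√(4M²+3T²) = √(4×(8.350×10^6)² + 3×(1.260×10^7)²) = 2.748×10^7 N·mm.
d³ = 16×2.748×10^7/(π×50.28) = 2.784×10^6 mm³.
d = 140.7 mm.

d = 141 mm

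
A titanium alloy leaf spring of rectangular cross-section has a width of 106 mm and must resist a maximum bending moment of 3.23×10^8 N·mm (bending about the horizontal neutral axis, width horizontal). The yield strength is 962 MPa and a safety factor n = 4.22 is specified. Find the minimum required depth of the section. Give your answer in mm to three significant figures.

σ_allow = 962/4.22 = 228.0 MPa.
For a rectangular section σ = 6M/(bh²), so h² = 6M/(b σ_allow) = 6×3.2300×10^8/(106×228.0) = 80200 mm².
h = 283.2 mm.

h = 283 mm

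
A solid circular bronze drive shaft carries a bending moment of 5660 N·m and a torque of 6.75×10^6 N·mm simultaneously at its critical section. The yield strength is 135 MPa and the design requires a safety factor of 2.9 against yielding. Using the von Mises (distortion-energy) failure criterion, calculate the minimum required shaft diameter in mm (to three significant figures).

σ_allow = σ_y/n = 135/2.9 = 46.55 MPa.
For a solid shaft σ_b = 32M/(πd³) and τ = 16T/(πd³), so the von Mises stress is σ' = (16/πd³)·√(4M²+3T²).
√(4M²+3T²) = √(4×(5.660×10^6)² + 3×(6.750×10^6)²) = 1.627×10^7 N·mm.
d³ = 16×1.627×10^7/(π×46.55) = 1.780×10^6 mm³.
d = 121.2 mm.

d = 121 mm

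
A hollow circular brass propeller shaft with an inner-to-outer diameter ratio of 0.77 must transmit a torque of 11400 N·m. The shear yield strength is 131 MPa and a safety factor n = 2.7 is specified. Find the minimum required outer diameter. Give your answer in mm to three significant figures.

τ_allow = 131/2.7 = 48.52 MPa.
For a hollow shaft τ = 16T/[πd_o³(1−k⁴)] with k = 0.77, so 1−k⁴ = 0.6485.
d_o³ = 16T/[π τ_allow (1−k⁴)] = 16×1.1400×10^7/(π×48.52×0.6485) = 1.845×10^6 mm³.
d_o = 122.7 mm.

d_o = 123 mm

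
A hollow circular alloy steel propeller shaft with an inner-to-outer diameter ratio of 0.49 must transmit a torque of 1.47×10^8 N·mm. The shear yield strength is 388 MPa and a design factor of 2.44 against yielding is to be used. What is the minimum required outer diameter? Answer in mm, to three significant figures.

d_o = 171 mm

τ_allow = 388/2.44 = 159.0 MPa.
For a hollow shaft τ = 16T/[πd_o³(1−k⁴)] with k = 0.49, so 1−k⁴ = 0.9424.
d_o³ = 16T/[π τ_allow (1−k⁴)] = 16×1.4700×10^8/(π×159.0×0.9424) = 4.996×10^6 mm³.
d_o = 171.0 mm.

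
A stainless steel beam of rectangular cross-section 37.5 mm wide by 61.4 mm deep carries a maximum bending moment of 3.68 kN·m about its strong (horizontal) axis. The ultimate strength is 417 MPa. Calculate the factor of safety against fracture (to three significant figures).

n = 2.67

Section modulus S = bh²/6 = 37.5×61.4²/6 = 23560 mm³.
σ = M/S = 3680000/23560 = 156.2 MPa.
n = 417/156.2 = 2.670.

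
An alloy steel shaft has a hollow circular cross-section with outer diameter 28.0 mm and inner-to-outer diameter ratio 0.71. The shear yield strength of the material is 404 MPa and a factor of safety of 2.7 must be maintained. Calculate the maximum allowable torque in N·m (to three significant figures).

T_allow = 481 N·m

τ_allow = 404/2.7 = 149.6 MPa.
For a hollow shaft T_allow = τ_allow·πd_o³(1−k⁴)/16 with 1−k⁴ = 0.7459, so πd_o³(1−k⁴)/16 = 3215 mm³.
T_allow = 149.6×3215 = 481100 N·mm = 481.1 N·m.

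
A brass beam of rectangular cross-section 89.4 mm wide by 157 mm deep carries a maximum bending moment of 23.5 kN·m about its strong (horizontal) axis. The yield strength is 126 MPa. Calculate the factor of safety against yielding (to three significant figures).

n = 1.97

Section modulus S = bh²/6 = 89.4×157²/6 = 367300 mm³.
σ = M/S = 2.3500×10^7/367300 = 63.99 MPa.
n = 126/63.99 = 1.969.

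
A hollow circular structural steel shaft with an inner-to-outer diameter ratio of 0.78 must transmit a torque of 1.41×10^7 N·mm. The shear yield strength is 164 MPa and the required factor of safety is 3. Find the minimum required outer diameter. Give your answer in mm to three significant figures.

τ_allow = 164/3 = 54.67 MPa.
For a hollow shaft τ = 16T/[πd_o³(1−k⁴)] with k = 0.78, so 1−k⁴ = 0.6298.
d_o³ = 16T/[π τ_allow (1−k⁴)] = 16×1.4100×10^7/(π×54.67×0.6298) = 2.086×10^6 mm³.
d_o = 127.8 mm.

d_o = 128 mm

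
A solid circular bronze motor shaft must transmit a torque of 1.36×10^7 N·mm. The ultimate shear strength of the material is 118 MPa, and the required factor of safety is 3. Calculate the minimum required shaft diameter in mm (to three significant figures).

Allowable shear stress τ_allow = 118/3 = 39.33 MPa.
For a solid shaft τ = 16T/(πd³), so d³ = 16T/(π τ_allow) = 16×1.3600×10^7/(π×39.33) = 1.761×10^6 mm³.
d = (1.761×10^6)^(1/3) = 120.8 mm.

d = 121 mm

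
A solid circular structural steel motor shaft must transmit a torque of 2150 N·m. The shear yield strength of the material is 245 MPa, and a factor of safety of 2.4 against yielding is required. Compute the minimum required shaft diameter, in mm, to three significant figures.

d = 47.5 mm

Allowable shear stress τ_allow = 245/2.4 = 102.1 MPa.
For a solid shaft τ = 16T/(πd³), so d³ = 16T/(π τ_allow) = 16×2150000/(π×102.1) = 107300 mm³.
d = (107300)^(1/3) = 47.51 mm.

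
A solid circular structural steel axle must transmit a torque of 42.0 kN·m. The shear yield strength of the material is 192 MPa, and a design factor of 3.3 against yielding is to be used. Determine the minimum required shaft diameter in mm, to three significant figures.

d = 154 mm

Allowable shear stress τ_allow = 192/3.3 = 58.18 MPa.
For a solid shaft τ = 16T/(πd³), so d³ = 16T/(π τ_allow) = 16×4.2000×10^7/(π×58.18) = 3.676×10^6 mm³.
d = (3.676×10^6)^(1/3) = 154.3 mm.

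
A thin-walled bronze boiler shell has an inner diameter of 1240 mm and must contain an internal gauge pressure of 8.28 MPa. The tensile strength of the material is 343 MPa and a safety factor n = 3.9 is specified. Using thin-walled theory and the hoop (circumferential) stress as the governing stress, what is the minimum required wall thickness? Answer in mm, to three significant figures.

σ_allow = 343/3.9 = 87.95 MPa.
Hoop stress σ_h = pD/(2t), so t = pD/(2σ_allow) = 8.28×1240/(2×87.95) = 58.37 mm.

t = 58.4 mm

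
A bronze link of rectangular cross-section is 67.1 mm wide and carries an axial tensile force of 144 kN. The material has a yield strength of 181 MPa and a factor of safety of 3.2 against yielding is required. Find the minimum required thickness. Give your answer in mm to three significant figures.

t = 37.9 mm

σ_allow = 181/3.2 = 56.56 MPa.
Required area A = F/σ_allow = 144000/56.56 = 2546 mm².
t = A/w = 2546/67.1 = 37.94 mm.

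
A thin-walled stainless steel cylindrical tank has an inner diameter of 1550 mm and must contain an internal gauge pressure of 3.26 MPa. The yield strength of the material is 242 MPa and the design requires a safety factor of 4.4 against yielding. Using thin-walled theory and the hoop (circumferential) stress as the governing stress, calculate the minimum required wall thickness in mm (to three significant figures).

t = 45.9 mm

σ_allow = 242/4.4 = 55.00 MPa.
Hoop stress σ_h = pD/(2t), so t = pD/(2σ_allow) = 3.26×1550/(2×55.00) = 45.94 mm.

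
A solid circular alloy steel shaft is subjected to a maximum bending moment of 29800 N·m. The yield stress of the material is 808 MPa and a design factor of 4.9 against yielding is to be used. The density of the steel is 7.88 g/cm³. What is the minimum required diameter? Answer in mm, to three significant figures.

d = 123 mm

σ_allow = 808/4.9 = 164.9 MPa.
For a solid circular section σ = 32M/(πd³), so d³ = 32M/(π σ_allow) = 32×2.9800×10^7/(π×164.9) = 1.841×10^6 mm³.
d = 122.6 mm.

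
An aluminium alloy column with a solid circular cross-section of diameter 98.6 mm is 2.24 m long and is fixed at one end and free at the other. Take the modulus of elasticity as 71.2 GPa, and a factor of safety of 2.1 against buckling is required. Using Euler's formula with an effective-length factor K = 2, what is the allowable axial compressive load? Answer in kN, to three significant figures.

P_allow = 77.4 kN

I = πd⁴/64 = π×98.6⁴/64 = 4.640×10^6 mm⁴.
Effective length L_e = KL = 2×2.24 m = 4480 mm.
Euler critical load P_cr = π²EI/L_e² = π²×71200×4.640×10^6/4480² = 162400 N.
P_allow = P_cr/n = 162400/2.1 = 77350 N.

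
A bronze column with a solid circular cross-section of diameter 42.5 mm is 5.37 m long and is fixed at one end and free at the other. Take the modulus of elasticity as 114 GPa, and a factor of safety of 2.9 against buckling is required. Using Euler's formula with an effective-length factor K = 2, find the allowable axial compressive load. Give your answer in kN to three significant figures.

I = πd⁴/64 = π×42.5⁴/64 = 160100 mm⁴.
Effective length L_e = KL = 2×5.37 m = 10740 mm.
Euler critical load P_cr = π²EI/L_e² = π²×114000×160100/10740² = 1562 N.
P_allow = P_cr/n = 1562/2.9 = 538.7 N.

P_allow = 0.539 kN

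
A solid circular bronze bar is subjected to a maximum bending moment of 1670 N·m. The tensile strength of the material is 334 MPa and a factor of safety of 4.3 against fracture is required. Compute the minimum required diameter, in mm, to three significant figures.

σ_allow = 334/4.3 = 77.67 MPa.
For a solid circular section σ = 32M/(πd³), so d³ = 32M/(π σ_allow) = 32×1670000/(π×77.67) = 219000 mm³.
d = 60.28 mm.

d = 60.3 mm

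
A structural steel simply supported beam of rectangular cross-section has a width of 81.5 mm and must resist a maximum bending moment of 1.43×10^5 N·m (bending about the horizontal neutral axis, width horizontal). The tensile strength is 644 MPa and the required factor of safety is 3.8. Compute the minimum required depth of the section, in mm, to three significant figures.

σ_allow = 644/3.8 = 169.5 MPa.
For a rectangular section σ = 6M/(bh²), so h² = 6M/(b σ_allow) = 6×1.4300×10^8/(81.5×169.5) = 62120 mm².
h = 249.2 mm.

h = 249 mm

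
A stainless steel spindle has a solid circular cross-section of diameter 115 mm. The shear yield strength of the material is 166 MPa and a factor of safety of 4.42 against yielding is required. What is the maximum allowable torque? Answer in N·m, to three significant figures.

τ_allow = 166/4.42 = 37.56 MPa.
For a solid shaft T_allow = τ_allow·πd³/16; πd³/16 = π×115³/16 = 298600 mm³.
T_allow = 37.56×298600 = 1.122×10^7 N·mm = 11220 N·m.

T_allow = 11200 N·m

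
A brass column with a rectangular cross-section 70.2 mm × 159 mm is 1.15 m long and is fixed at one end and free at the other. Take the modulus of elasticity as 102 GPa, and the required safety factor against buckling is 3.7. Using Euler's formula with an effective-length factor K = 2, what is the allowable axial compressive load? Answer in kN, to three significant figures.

Buckling occurs about the weak axis: I_min = h·b³/12 = 159×70.2³/12 = 4.584×10^6 mm⁴ (b = 70.2 mm is the smaller dimension).
Effective length L_e = KL = 2×1.15 m = 2300 mm.
Euler critical load P_cr = π²EI/L_e² = π²×102000×4.584×10^6/2300² = 872300 N.
P_allow = P_cr/n = 872300/3.7 = 235800 N.

P_allow = 236 kN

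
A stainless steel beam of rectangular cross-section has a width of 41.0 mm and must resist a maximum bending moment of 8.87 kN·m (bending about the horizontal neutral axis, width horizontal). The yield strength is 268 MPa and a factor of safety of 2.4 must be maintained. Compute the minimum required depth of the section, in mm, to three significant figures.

h = 108 mm

σ_allow = 268/2.4 = 111.7 MPa.
For a rectangular section σ = 6M/(bh²), so h² = 6M/(b σ_allow) = 6×8870000/(41.0×111.7) = 11620 mm².
h = 107.8 mm.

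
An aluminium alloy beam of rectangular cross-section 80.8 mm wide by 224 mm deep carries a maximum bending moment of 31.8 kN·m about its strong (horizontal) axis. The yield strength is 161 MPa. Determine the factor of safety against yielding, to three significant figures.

Section modulus S = bh²/6 = 80.8×224²/6 = 675700 mm³.
σ = M/S = 3.1800×10^7/675700 = 47.06 MPa.
n = 161/47.06 = 3.421.

n = 3.42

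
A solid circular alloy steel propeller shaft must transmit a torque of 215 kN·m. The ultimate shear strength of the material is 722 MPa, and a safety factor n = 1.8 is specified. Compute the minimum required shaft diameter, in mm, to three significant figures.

Allowable shear stress τ_allow = 722/1.8 = 401.1 MPa.
For a solid shaft τ = 16T/(πd³), so d³ = 16T/(π τ_allow) = 16×2.1500×10^8/(π×401.1) = 2.730×10^6 mm³.
d = (2.730×10^6)^(1/3) = 139.8 mm.

d = 140 mm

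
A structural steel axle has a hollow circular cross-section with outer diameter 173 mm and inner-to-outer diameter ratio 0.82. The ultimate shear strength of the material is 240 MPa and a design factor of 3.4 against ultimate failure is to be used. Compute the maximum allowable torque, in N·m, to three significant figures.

τ_allow = 240/3.4 = 70.59 MPa.
For a hollow shaft T_allow = τ_allow·πd_o³(1−k⁴)/16 with 1−k⁴ = 0.5479, so πd_o³(1−k⁴)/16 = 557000 mm³.
T_allow = 70.59×557000 = 3.932×10^7 N·mm = 39320 N·m.

T_allow = 39300 N·m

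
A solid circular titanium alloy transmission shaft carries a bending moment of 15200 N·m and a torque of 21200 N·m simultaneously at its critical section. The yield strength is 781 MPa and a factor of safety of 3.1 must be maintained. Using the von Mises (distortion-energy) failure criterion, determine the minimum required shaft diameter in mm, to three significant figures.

d = 98.8 mm

σ_allow = σ_y/n = 781/3.1 = 251.9 MPa.
For a solid shaft σ_b = 32M/(πd³) and τ = 16T/(πd³), so the von Mises stress is σ' = (16/πd³)·√(4M²+3T²).
√(4M²+3T²) = √(4×(1.520×10^7)² + 3×(2.120×10^7)²) = 4.767×10^7 N·mm.
d³ = 16×4.767×10^7/(π×251.9) = 963700 mm³.
d = 98.77 mm.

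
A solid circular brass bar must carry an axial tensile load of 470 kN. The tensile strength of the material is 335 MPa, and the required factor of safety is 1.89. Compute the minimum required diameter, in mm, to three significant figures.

Allowable stress σ_allow = 335/1.89 = 177.2 MPa.
Required area A = F/σ_allow = 470000/177.2 = 2652 mm².
A = πd²/4 → d = √(4A/π) = 58.10 mm.

d = 58.1 mm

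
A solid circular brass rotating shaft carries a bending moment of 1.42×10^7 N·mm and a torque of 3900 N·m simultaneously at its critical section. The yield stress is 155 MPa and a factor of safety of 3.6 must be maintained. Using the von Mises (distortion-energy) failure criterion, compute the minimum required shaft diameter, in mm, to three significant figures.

σ_allow = σ_y/n = 155/3.6 = 43.06 MPa.
For a solid shaft σ_b = 32M/(πd³) and τ = 16T/(πd³), so the von Mises stress is σ' = (16/πd³)·√(4M²+3T²).
√(4M²+3T²) = √(4×(1.420×10^7)² + 3×(3.900×10^6)²) = 2.919×10^7 N·mm.
d³ = 16×2.919×10^7/(π×43.06) = 3.453×10^6 mm³.
d = 151.1 mm.

d = 151 mm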